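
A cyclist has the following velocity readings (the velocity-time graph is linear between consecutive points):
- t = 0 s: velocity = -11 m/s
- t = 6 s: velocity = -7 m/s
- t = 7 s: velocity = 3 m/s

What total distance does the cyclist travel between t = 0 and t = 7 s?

56.9 m

Total distance travelled is ∫|v| dt — sum the magnitudes of each area piece.
0–6 s: |½(-11 + -7)(6)| = 54 m
6–7 s: v = 0 at t = 6.7 s; triangle areas 2.45 + 0.45 = 2.9 m
Total distance = 56.9 m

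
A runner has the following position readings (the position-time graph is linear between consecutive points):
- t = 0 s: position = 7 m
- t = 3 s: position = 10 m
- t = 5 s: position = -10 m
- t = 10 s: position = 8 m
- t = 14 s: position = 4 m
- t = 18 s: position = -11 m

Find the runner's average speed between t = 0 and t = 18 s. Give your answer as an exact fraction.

10/3 m/s

Average speed = (total path length)/(elapsed time); on a piecewise-linear x-t graph the path length is Σ|Δx|.
0–3 s: |Δx| = |10 − 7| = 3 m
3–5 s: |Δx| = |-10 − 10| = 20 m
5–10 s: |Δx| = |8 − -10| = 18 m
10–14 s: |Δx| = |4 − 8| = 4 m
14–18 s: |Δx| = |-11 − 4| = 15 m
Total path = 60 m; average speed = 60/18 = 10/3 m/s.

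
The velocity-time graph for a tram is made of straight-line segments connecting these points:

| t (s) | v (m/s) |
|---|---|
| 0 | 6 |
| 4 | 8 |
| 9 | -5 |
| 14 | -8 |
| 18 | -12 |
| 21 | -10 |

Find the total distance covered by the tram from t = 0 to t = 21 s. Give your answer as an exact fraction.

1958/13 m

Total distance travelled is ∫|v| dt — sum the magnitudes of each area piece.
0–4 s: |½(6 + 8)(4)| = 28 m
4–9 s: v = 0 at t = 92/13 s; triangle areas 160/13 + 125/26 = 445/26 m
9–14 s: |½(-5 + -8)(5)| = 32.5 m
14–18 s: |½(-8 + -12)(4)| = 40 m
18–21 s: |½(-12 + -10)(3)| = 33 m
Total distance = 1958/13 m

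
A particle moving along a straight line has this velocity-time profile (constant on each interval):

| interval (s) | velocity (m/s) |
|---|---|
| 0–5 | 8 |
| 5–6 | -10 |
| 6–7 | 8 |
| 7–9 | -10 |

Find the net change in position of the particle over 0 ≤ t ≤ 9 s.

Displacement is the signed area under the v-t curve.
0–5 s: 8 × 5 = 40 m
5–6 s: -10 × 1 = -10 m
6–7 s: 8 × 1 = 8 m
7–9 s: -10 × 2 = -20 m
Net displacement = 18 m

18 m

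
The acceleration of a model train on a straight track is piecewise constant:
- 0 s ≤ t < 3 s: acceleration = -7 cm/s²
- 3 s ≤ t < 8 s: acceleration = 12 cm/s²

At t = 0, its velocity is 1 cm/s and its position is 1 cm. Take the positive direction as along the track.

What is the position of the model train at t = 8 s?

22.5 cm

On each constant-a segment, Δv = aΔt and Δx = v₀Δt + ½aΔt²; chain segment to segment.
0–3 s: v starts 1 cm/s; Δx = 1·3 + ½·-7·3² = -28.5 cm; v ends -20 cm/s.
3–8 s: v starts -20 cm/s; Δx = -20·5 + ½·12·5² = 50 cm; v ends 40 cm/s.
x(8) = 1 + Σ Δx = 22.5 cm.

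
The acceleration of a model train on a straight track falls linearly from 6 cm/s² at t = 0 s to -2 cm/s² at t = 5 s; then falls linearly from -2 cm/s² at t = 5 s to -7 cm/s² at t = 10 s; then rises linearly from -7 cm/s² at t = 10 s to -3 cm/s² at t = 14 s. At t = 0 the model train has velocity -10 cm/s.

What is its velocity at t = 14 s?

-42.5 cm/s

Δv equals the area under the a-t graph; then v = v₀ + Δv.
0–5 s: ½(6 + -2)(5) = 10 cm/s
5–10 s: ½(-2 + -7)(5) = -22.5 cm/s
10–14 s: ½(-7 + -3)(4) = -20 cm/s
Δv = -32.5 cm/s, so v(14) = -10 + (-32.5) = -42.5 cm/s.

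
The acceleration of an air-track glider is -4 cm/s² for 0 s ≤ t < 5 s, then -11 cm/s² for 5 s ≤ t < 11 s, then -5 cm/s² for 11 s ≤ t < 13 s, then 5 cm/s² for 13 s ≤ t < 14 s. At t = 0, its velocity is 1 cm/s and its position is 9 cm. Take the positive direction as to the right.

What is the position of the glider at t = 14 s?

On each constant-a segment, Δv = aΔt and Δx = v₀Δt + ½aΔt²; chain segment to segment.
0–5 s: v starts 1 cm/s; Δx = 1·5 + ½·-4·5² = -45 cm; v ends -19 cm/s.
5–11 s: v starts -19 cm/s; Δx = -19·6 + ½·-11·6² = -312 cm; v ends -85 cm/s.
11–13 s: v starts -85 cm/s; Δx = -85·2 + ½·-5·2² = -180 cm; v ends -95 cm/s.
13–14 s: v starts -95 cm/s; Δx = -95·1 + ½·5·1² = -92.5 cm; v ends -90 cm/s.
x(14) = 9 + Σ Δx = -620.5 cm.

-620.5 cm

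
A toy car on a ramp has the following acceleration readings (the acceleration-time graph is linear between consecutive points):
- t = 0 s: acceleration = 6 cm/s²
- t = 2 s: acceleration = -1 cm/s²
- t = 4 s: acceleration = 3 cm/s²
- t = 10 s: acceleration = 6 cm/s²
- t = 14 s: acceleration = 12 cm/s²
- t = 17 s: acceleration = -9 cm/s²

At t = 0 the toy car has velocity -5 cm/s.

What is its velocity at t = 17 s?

Δv equals the area under the a-t graph; then v = v₀ + Δv.
0–2 s: ½(6 + -1)(2) = 5 cm/s
2–4 s: ½(-1 + 3)(2) = 2 cm/s
4–10 s: ½(3 + 6)(6) = 27 cm/s
10–14 s: ½(6 + 12)(4) = 36 cm/s
14–17 s: ½(12 + -9)(3) = 4.5 cm/s
Δv = 74.5 cm/s, so v(17) = -5 + (74.5) = 69.5 cm/s.

69.5 cm/s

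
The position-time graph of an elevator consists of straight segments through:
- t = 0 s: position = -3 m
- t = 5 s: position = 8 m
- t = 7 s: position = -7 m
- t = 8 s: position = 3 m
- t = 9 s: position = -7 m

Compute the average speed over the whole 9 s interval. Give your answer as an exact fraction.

Average speed = (total path length)/(elapsed time); on a piecewise-linear x-t graph the path length is Σ|Δx|.
0–5 s: |Δx| = |8 − -3| = 11 m
5–7 s: |Δx| = |-7 − 8| = 15 m
7–8 s: |Δx| = |3 − -7| = 10 m
8–9 s: |Δx| = |-7 − 3| = 10 m
Total path = 46 m; average speed = 46/9 = 46/9 m/s.

46/9 m/s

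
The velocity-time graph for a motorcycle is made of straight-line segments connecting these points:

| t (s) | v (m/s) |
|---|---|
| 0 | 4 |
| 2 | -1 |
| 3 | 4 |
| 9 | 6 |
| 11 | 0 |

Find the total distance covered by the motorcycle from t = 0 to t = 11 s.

41.1 m

Distance (not displacement) is the total path length: add the absolute areas under v-t.
0–2 s: v = 0 at t = 1.6 s; triangle areas 3.2 + 0.2 = 3.4 m
2–3 s: v = 0 at t = 2.2 s; triangle areas 0.1 + 1.6 = 1.7 m
3–9 s: |½(4 + 6)(6)| = 30 m
9–11 s: |½(6 + 0)(2)| = 6 m
Total distance = 41.1 m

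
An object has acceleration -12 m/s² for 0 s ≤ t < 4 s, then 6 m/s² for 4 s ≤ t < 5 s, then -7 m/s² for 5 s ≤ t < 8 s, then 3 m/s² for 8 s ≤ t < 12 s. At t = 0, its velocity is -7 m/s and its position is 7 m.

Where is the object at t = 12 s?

On each constant-a segment, Δv = aΔt and Δx = v₀Δt + ½aΔt²; chain segment to segment.
0–4 s: v starts -7 m/s; Δx = -7·4 + ½·-12·4² = -124 m; v ends -55 m/s.
4–5 s: v starts -55 m/s; Δx = -55·1 + ½·6·1² = -52 m; v ends -49 m/s.
5–8 s: v starts -49 m/s; Δx = -49·3 + ½·-7·3² = -178.5 m; v ends -70 m/s.
8–12 s: v starts -70 m/s; Δx = -70·4 + ½·3·4² = -256 m; v ends -58 m/s.
x(12) = 7 + Σ Δx = -603.5 m.

-603.5 m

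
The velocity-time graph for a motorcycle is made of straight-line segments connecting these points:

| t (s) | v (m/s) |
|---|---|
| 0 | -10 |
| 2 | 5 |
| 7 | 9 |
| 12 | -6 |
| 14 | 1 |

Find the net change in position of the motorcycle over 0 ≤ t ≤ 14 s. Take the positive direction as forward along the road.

Net displacement equals the area under the velocity-time graph (areas below the axis count negative).
0–2 s: ½(-10 + 5)(2) = -5 m
2–7 s: ½(5 + 9)(5) = 35 m
7–12 s: ½(9 + -6)(5) = 7.5 m
12–14 s: ½(-6 + 1)(2) = -5 m
Net displacement = 32.5 m

32.5 m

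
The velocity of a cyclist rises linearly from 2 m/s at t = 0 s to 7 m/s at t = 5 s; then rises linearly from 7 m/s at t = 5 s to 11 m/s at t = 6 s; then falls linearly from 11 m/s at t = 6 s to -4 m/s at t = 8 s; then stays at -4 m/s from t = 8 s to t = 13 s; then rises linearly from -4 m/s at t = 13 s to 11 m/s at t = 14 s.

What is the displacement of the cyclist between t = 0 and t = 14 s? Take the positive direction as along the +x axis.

22 m

Displacement is the signed area under the v-t curve.
0–5 s: ½(2 + 7)(5) = 22.5 m
5–6 s: ½(7 + 11)(1) = 9 m
6–8 s: ½(11 + -4)(2) = 7 m
8–13 s: -4 × 5 = -20 m
13–14 s: ½(-4 + 11)(1) = 3.5 m
Net displacement = 22 m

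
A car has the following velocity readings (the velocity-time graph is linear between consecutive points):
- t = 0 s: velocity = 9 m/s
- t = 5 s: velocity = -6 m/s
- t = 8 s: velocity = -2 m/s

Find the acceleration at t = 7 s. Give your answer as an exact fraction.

Acceleration is the slope of the v-t graph on 5–8 s: (-2 − -6)/(8 − 5) = 4/3 m/s².

4/3 m/s²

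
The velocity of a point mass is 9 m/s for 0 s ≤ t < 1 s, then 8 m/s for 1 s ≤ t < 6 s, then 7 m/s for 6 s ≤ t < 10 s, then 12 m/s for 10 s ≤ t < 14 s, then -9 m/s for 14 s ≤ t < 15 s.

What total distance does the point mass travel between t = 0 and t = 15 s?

Distance (not displacement) is the total path length: add the absolute areas under v-t.
0–1 s: |9| × 1 = 9 m
1–6 s: |8| × 5 = 40 m
6–10 s: |7| × 4 = 28 m
10–14 s: |12| × 4 = 48 m
14–15 s: |-9| × 1 = 9 m
Total distance = 134 m

134 m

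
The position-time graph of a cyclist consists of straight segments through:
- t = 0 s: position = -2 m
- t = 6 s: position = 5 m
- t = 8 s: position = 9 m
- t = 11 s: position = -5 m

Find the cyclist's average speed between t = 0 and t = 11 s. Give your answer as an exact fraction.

25/11 m/s

Average speed = (total path length)/(elapsed time); on a piecewise-linear x-t graph the path length is Σ|Δx|.
0–6 s: |Δx| = |5 − -2| = 7 m
6–8 s: |Δx| = |9 − 5| = 4 m
8–11 s: |Δx| = |-5 − 9| = 14 m
Total path = 25 m; average speed = 25/11 = 25/11 m/s.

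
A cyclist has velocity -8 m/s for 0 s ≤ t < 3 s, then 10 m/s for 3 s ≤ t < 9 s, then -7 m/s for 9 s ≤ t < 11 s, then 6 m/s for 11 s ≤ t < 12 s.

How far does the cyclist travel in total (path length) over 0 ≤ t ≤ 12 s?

104 m

Distance (not displacement) is the total path length: add the absolute areas under v-t.
0–3 s: |-8| × 3 = 24 m
3–9 s: |10| × 6 = 60 m
9–11 s: |-7| × 2 = 14 m
11–12 s: |6| × 1 = 6 m
Total distance = 104 m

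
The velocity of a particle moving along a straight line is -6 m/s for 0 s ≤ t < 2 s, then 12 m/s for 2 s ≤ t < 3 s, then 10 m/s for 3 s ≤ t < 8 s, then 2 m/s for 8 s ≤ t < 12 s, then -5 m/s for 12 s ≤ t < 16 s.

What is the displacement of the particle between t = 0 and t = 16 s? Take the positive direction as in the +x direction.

38 m

Net displacement equals the area under the velocity-time graph (areas below the axis count negative).
0–2 s: -6 × 2 = -12 m
2–3 s: 12 × 1 = 12 m
3–8 s: 10 × 5 = 50 m
8–12 s: 2 × 4 = 8 m
12–16 s: -5 × 4 = -20 m
Net displacement = 38 m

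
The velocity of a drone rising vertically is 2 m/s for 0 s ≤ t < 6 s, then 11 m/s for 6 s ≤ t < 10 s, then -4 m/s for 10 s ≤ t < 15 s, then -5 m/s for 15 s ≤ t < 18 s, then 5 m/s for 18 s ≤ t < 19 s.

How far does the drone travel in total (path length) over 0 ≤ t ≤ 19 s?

96 m

Distance (not displacement) is the total path length: add the absolute areas under v-t.
0–6 s: |2| × 6 = 12 m
6–10 s: |11| × 4 = 44 m
10–15 s: |-4| × 5 = 20 m
15–18 s: |-5| × 3 = 15 m
18–19 s: |5| × 1 = 5 m
Total distance = 96 m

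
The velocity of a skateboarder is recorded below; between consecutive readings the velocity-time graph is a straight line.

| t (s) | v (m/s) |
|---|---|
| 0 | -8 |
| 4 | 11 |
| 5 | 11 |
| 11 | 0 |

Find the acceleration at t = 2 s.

Acceleration is the slope of the v-t graph on 0–4 s: (11 − -8)/(4 − 0) = 4.75 m/s².

4.75 m/s²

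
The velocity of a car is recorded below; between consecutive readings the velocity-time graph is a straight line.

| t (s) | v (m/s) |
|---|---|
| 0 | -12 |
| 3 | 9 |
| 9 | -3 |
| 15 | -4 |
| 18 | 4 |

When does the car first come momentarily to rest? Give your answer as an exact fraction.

t = 12/7 s

v changes sign on 0–3 s (from -12 to 9); the graph is linear there, so v = 0 at t = 0 + (12)·(3 − 0)/(9 − -12) = 12/7 s.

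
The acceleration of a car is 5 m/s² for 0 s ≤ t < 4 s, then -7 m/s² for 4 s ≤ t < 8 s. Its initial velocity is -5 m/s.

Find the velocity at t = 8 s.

-13 m/s

Δv equals the area under the a-t graph; then v = v₀ + Δv.
0–4 s: 5 × 4 = 20 m/s
4–8 s: -7 × 4 = -28 m/s
Δv = -8 m/s, so v(8) = -5 + (-8) = -13 m/s.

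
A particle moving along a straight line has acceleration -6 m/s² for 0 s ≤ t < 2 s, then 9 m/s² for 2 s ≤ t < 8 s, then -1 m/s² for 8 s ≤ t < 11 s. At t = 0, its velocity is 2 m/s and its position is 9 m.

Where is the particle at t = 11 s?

On each constant-a segment, Δv = aΔt and Δx = v₀Δt + ½aΔt²; chain segment to segment.
0–2 s: v starts 2 m/s; Δx = 2·2 + ½·-6·2² = -8 m; v ends -10 m/s.
2–8 s: v starts -10 m/s; Δx = -10·6 + ½·9·6² = 102 m; v ends 44 m/s.
8–11 s: v starts 44 m/s; Δx = 44·3 + ½·-1·3² = 127.5 m; v ends 41 m/s.
x(11) = 9 + Σ Δx = 230.5 m.

230.5 m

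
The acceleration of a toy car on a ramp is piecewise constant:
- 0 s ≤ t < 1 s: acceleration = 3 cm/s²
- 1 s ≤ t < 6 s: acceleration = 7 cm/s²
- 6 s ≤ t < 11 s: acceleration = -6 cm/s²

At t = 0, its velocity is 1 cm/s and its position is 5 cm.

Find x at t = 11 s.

235 cm

On each constant-a segment, Δv = aΔt and Δx = v₀Δt + ½aΔt²; chain segment to segment.
0–1 s: v starts 1 cm/s; Δx = 1·1 + ½·3·1² = 2.5 cm; v ends 4 cm/s.
1–6 s: v starts 4 cm/s; Δx = 4·5 + ½·7·5² = 107.5 cm; v ends 39 cm/s.
6–11 s: v starts 39 cm/s; Δx = 39·5 + ½·-6·5² = 120 cm; v ends 9 cm/s.
x(11) = 5 + Σ Δx = 235 cm.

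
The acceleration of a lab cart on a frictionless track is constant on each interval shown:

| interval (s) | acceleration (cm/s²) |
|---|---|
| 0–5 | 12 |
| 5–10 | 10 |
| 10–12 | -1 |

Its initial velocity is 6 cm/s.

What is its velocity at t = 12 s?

Δv equals the area under the a-t graph; then v = v₀ + Δv.
0–5 s: 12 × 5 = 60 cm/s
5–10 s: 10 × 5 = 50 cm/s
10–12 s: -1 × 2 = -2 cm/s
Δv = 108 cm/s, so v(12) = 6 + (108) = 114 cm/s.

114 cm/s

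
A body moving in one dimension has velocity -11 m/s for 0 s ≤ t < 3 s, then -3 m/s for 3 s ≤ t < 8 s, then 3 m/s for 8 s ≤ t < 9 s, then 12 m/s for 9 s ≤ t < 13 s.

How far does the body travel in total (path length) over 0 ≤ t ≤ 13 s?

99 m

Total distance travelled is ∫|v| dt — sum the magnitudes of each area piece.
0–3 s: |-11| × 3 = 33 m
3–8 s: |-3| × 5 = 15 m
8–9 s: |3| × 1 = 3 m
9–13 s: |12| × 4 = 48 m
Total distance = 99 m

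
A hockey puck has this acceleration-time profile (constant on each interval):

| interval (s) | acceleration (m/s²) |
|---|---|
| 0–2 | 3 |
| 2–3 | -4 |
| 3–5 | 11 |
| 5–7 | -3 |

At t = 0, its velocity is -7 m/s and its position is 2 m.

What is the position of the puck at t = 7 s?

31 m

On each constant-a segment, Δv = aΔt and Δx = v₀Δt + ½aΔt²; chain segment to segment.
0–2 s: v starts -7 m/s; Δx = -7·2 + ½·3·2² = -8 m; v ends -1 m/s.
2–3 s: v starts -1 m/s; Δx = -1·1 + ½·-4·1² = -3 m; v ends -5 m/s.
3–5 s: v starts -5 m/s; Δx = -5·2 + ½·11·2² = 12 m; v ends 17 m/s.
5–7 s: v starts 17 m/s; Δx = 17·2 + ½·-3·2² = 28 m; v ends 11 m/s.
x(7) = 2 + Σ Δx = 31 m.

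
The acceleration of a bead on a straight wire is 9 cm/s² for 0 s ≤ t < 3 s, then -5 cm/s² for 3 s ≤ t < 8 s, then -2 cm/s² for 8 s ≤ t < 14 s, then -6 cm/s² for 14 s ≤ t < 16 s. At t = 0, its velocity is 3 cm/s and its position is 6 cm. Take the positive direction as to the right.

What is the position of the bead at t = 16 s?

111 cm

On each constant-a segment, Δv = aΔt and Δx = v₀Δt + ½aΔt²; chain segment to segment.
0–3 s: v starts 3 cm/s; Δx = 3·3 + ½·9·3² = 49.5 cm; v ends 30 cm/s.
3–8 s: v starts 30 cm/s; Δx = 30·5 + ½·-5·5² = 87.5 cm; v ends 5 cm/s.
8–14 s: v starts 5 cm/s; Δx = 5·6 + ½·-2·6² = -6 cm; v ends -7 cm/s.
14–16 s: v starts -7 cm/s; Δx = -7·2 + ½·-6·2² = -26 cm; v ends -19 cm/s.
x(16) = 6 + Σ Δx = 111 cm.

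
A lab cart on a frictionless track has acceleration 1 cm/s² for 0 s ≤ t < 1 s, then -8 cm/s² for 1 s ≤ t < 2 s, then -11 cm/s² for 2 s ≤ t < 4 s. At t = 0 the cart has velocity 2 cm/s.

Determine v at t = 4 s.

-27 cm/s

Δv equals the area under the a-t graph; then v = v₀ + Δv.
0–1 s: 1 × 1 = 1 cm/s
1–2 s: -8 × 1 = -8 cm/s
2–4 s: -11 × 2 = -22 cm/s
Δv = -29 cm/s, so v(4) = 2 + (-29) = -27 cm/s.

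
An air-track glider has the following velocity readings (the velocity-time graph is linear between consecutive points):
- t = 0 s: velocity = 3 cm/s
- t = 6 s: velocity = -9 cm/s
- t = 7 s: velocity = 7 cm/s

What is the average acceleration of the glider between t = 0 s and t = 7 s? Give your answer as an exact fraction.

Average acceleration = Δv/Δt = (7 − 3)/(7 − 0) = 4/7 cm/s².

4/7 cm/s²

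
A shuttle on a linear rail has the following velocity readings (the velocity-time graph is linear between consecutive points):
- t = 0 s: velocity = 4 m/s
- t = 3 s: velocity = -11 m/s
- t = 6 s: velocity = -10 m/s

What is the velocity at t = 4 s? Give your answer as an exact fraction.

On 3–6 s the graph is linear from -11 to -10 m/s: v(4) = -11 + (-10 − -11)·(4 − 3)/(6 − 3) = -32/3 m/s.

-32/3 m/s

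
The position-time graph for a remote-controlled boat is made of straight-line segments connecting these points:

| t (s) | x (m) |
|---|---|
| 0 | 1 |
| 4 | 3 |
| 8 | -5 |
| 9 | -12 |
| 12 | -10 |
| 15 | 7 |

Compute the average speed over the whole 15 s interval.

Average speed = (total path length)/(elapsed time); on a piecewise-linear x-t graph the path length is Σ|Δx|.
0–4 s: |Δx| = |3 − 1| = 2 m
4–8 s: |Δx| = |-5 − 3| = 8 m
8–9 s: |Δx| = |-12 − -5| = 7 m
9–12 s: |Δx| = |-10 − -12| = 2 m
12–15 s: |Δx| = |7 − -10| = 17 m
Total path = 36 m; average speed = 36/15 = 2.4 m/s.

2.4 m/s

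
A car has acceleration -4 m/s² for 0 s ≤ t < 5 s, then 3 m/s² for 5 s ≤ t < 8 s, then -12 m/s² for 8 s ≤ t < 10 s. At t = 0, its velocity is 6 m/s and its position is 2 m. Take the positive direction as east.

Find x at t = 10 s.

On each constant-a segment, Δv = aΔt and Δx = v₀Δt + ½aΔt²; chain segment to segment.
0–5 s: v starts 6 m/s; Δx = 6·5 + ½·-4·5² = -20 m; v ends -14 m/s.
5–8 s: v starts -14 m/s; Δx = -14·3 + ½·3·3² = -28.5 m; v ends -5 m/s.
8–10 s: v starts -5 m/s; Δx = -5·2 + ½·-12·2² = -34 m; v ends -29 m/s.
x(10) = 2 + Σ Δx = -80.5 m.

-80.5 m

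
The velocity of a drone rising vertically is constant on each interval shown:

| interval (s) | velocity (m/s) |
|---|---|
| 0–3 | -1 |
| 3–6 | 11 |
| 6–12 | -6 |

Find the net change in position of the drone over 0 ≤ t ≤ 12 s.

-6 m

Net displacement equals the area under the velocity-time graph (areas below the axis count negative).
0–3 s: -1 × 3 = -3 m
3–6 s: 11 × 3 = 33 m
6–12 s: -6 × 6 = -36 m
Net displacement = -6 m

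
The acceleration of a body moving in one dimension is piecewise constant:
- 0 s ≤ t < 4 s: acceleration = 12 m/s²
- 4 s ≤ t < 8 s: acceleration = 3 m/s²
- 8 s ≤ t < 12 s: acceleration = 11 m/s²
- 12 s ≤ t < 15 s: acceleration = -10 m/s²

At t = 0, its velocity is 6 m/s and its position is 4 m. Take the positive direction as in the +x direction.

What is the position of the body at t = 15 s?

1001 m

On each constant-a segment, Δv = aΔt and Δx = v₀Δt + ½aΔt²; chain segment to segment.
0–4 s: v starts 6 m/s; Δx = 6·4 + ½·12·4² = 120 m; v ends 54 m/s.
4–8 s: v starts 54 m/s; Δx = 54·4 + ½·3·4² = 240 m; v ends 66 m/s.
8–12 s: v starts 66 m/s; Δx = 66·4 + ½·11·4² = 352 m; v ends 110 m/s.
12–15 s: v starts 110 m/s; Δx = 110·3 + ½·-10·3² = 285 m; v ends 80 m/s.
x(15) = 4 + Σ Δx = 1001 m.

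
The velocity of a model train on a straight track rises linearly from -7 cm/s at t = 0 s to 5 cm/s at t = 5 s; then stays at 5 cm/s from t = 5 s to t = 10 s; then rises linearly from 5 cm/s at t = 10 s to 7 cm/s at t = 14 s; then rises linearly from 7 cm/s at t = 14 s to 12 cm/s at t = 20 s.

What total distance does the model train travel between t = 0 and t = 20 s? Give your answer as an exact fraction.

1457/12 cm

Distance (not displacement) is the total path length: add the absolute areas under v-t.
0–5 s: v = 0 at t = 35/12 s; triangle areas 245/24 + 125/24 = 185/12 cm
5–10 s: |5| × 5 = 25 cm
10–14 s: |½(5 + 7)(4)| = 24 cm
14–20 s: |½(7 + 12)(6)| = 57 cm
Total distance = 1457/12 cm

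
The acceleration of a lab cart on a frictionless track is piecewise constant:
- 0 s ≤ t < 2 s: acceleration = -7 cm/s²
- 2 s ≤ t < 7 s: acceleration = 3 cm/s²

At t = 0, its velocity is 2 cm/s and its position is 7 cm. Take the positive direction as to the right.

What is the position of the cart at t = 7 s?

On each constant-a segment, Δv = aΔt and Δx = v₀Δt + ½aΔt²; chain segment to segment.
0–2 s: v starts 2 cm/s; Δx = 2·2 + ½·-7·2² = -10 cm; v ends -12 cm/s.
2–7 s: v starts -12 cm/s; Δx = -12·5 + ½·3·5² = -22.5 cm; v ends 3 cm/s.
x(7) = 7 + Σ Δx = -25.5 cm.

-25.5 cm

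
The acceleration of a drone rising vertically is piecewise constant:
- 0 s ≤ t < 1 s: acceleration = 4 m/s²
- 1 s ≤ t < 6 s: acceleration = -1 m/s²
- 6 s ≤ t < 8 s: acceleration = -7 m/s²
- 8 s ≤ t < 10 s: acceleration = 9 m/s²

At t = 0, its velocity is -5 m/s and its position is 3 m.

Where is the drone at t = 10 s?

-65.5 m

On each constant-a segment, Δv = aΔt and Δx = v₀Δt + ½aΔt²; chain segment to segment.
0–1 s: v starts -5 m/s; Δx = -5·1 + ½·4·1² = -3 m; v ends -1 m/s.
1–6 s: v starts -1 m/s; Δx = -1·5 + ½·-1·5² = -17.5 m; v ends -6 m/s.
6–8 s: v starts -6 m/s; Δx = -6·2 + ½·-7·2² = -26 m; v ends -20 m/s.
8–10 s: v starts -20 m/s; Δx = -20·2 + ½·9·2² = -22 m; v ends -2 m/s.
x(10) = 3 + Σ Δx = -65.5 m.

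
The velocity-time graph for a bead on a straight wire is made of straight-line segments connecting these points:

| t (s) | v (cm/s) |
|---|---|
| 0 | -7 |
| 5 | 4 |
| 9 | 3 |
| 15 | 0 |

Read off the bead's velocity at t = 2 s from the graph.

On 0–5 s the graph is linear from -7 to 4 cm/s: v(2) = -7 + (4 − -7)·(2 − 0)/(5 − 0) = -2.6 cm/s.

-2.6 cm/s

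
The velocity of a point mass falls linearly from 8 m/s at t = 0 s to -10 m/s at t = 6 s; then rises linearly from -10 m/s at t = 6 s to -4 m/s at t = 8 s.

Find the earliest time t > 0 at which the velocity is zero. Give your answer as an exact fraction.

v changes sign on 0–6 s (from 8 to -10); the graph is linear there, so v = 0 at t = 0 + (-8)·(6 − 0)/(-10 − 8) = 8/3 s.

t = 8/3 s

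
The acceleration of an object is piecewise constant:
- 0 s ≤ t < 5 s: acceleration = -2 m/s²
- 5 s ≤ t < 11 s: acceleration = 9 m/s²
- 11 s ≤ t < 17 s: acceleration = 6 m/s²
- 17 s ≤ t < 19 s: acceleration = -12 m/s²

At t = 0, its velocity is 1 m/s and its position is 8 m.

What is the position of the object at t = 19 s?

612 m

On each constant-a segment, Δv = aΔt and Δx = v₀Δt + ½aΔt²; chain segment to segment.
0–5 s: v starts 1 m/s; Δx = 1·5 + ½·-2·5² = -20 m; v ends -9 m/s.
5–11 s: v starts -9 m/s; Δx = -9·6 + ½·9·6² = 108 m; v ends 45 m/s.
11–17 s: v starts 45 m/s; Δx = 45·6 + ½·6·6² = 378 m; v ends 81 m/s.
17–19 s: v starts 81 m/s; Δx = 81·2 + ½·-12·2² = 138 m; v ends 57 m/s.
x(19) = 8 + Σ Δx = 612 m.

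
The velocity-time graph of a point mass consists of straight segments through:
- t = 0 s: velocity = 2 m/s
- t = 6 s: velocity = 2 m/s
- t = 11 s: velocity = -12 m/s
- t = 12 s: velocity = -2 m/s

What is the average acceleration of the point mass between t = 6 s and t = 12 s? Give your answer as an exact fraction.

Average acceleration = Δv/Δt = (-2 − 2)/(12 − 6) = -2/3 m/s².

-2/3 m/s²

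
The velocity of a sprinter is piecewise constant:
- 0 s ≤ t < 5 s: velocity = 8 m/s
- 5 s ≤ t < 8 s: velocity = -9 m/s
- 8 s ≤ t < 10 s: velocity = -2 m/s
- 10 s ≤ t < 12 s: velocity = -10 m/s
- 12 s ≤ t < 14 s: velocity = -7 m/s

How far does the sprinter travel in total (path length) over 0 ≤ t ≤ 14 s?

Total distance travelled is ∫|v| dt — sum the magnitudes of each area piece.
0–5 s: |8| × 5 = 40 m
5–8 s: |-9| × 3 = 27 m
8–10 s: |-2| × 2 = 4 m
10–12 s: |-10| × 2 = 20 m
12–14 s: |-7| × 2 = 14 m
Total distance = 105 m

105 m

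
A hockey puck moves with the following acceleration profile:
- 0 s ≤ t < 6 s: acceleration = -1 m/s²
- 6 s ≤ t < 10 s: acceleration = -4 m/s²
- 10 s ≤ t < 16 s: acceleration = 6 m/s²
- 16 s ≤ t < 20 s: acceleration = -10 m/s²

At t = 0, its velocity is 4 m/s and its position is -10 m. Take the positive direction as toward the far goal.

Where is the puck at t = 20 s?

On each constant-a segment, Δv = aΔt and Δx = v₀Δt + ½aΔt²; chain segment to segment.
0–6 s: v starts 4 m/s; Δx = 4·6 + ½·-1·6² = 6 m; v ends -2 m/s.
6–10 s: v starts -2 m/s; Δx = -2·4 + ½·-4·4² = -40 m; v ends -18 m/s.
10–16 s: v starts -18 m/s; Δx = -18·6 + ½·6·6² = 0 m; v ends 18 m/s.
16–20 s: v starts 18 m/s; Δx = 18·4 + ½·-10·4² = -8 m; v ends -22 m/s.
x(20) = -10 + Σ Δx = -52 m.

-52 m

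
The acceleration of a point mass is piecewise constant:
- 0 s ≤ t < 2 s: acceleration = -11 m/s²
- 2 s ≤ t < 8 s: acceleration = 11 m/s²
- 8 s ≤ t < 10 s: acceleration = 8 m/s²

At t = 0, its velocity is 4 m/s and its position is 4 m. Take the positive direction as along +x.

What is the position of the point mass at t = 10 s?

On each constant-a segment, Δv = aΔt and Δx = v₀Δt + ½aΔt²; chain segment to segment.
0–2 s: v starts 4 m/s; Δx = 4·2 + ½·-11·2² = -14 m; v ends -18 m/s.
2–8 s: v starts -18 m/s; Δx = -18·6 + ½·11·6² = 90 m; v ends 48 m/s.
8–10 s: v starts 48 m/s; Δx = 48·2 + ½·8·2² = 112 m; v ends 64 m/s.
x(10) = 4 + Σ Δx = 192 m.

192 m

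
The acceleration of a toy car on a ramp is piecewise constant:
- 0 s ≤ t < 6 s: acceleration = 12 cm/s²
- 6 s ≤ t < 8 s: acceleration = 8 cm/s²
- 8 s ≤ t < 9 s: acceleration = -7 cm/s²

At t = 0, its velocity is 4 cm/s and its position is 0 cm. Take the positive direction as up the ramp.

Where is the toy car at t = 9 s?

496.5 cm

On each constant-a segment, Δv = aΔt and Δx = v₀Δt + ½aΔt²; chain segment to segment.
0–6 s: v starts 4 cm/s; Δx = 4·6 + ½·12·6² = 240 cm; v ends 76 cm/s.
6–8 s: v starts 76 cm/s; Δx = 76·2 + ½·8·2² = 168 cm; v ends 92 cm/s.
8–9 s: v starts 92 cm/s; Δx = 92·1 + ½·-7·1² = 88.5 cm; v ends 85 cm/s.
x(9) = 0 + Σ Δx = 496.5 cm.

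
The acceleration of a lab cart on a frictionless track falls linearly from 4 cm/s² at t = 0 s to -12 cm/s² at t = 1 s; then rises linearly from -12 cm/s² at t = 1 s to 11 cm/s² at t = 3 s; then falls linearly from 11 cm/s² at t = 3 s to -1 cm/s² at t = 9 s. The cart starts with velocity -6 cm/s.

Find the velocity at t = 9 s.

19 cm/s

Δv equals the area under the a-t graph; then v = v₀ + Δv.
0–1 s: ½(4 + -12)(1) = -4 cm/s
1–3 s: ½(-12 + 11)(2) = -1 cm/s
3–9 s: ½(11 + -1)(6) = 30 cm/s
Δv = 25 cm/s, so v(9) = -6 + (25) = 19 cm/s.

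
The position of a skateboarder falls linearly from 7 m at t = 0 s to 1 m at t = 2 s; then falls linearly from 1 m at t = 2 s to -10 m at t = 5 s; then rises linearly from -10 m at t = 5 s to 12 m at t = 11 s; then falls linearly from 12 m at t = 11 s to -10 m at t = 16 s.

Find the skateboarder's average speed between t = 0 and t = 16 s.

Average speed = (total path length)/(elapsed time); on a piecewise-linear x-t graph the path length is Σ|Δx|.
0–2 s: |Δx| = |1 − 7| = 6 m
2–5 s: |Δx| = |-10 − 1| = 11 m
5–11 s: |Δx| = |12 − -10| = 22 m
11–16 s: |Δx| = |-10 − 12| = 22 m
Total path = 61 m; average speed = 61/16 = 3.8125 m/s.

3.8125 m/s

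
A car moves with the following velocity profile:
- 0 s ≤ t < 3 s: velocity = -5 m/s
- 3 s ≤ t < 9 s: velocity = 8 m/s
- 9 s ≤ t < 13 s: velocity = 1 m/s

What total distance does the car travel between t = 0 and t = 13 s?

Total distance travelled is ∫|v| dt — sum the magnitudes of each area piece.
0–3 s: |-5| × 3 = 15 m
3–9 s: |8| × 6 = 48 m
9–13 s: |1| × 4 = 4 m
Total distance = 67 m

67 m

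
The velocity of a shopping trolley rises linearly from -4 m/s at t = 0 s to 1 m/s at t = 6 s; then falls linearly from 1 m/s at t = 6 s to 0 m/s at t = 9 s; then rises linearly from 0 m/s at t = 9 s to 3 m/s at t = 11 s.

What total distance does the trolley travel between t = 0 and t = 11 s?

14.7 m

Distance (not displacement) is the total path length: add the absolute areas under v-t.
0–6 s: v = 0 at t = 4.8 s; triangle areas 9.6 + 0.6 = 10.2 m
6–9 s: |½(1 + 0)(3)| = 1.5 m
9–11 s: |½(0 + 3)(2)| = 3 m
Total distance = 14.7 m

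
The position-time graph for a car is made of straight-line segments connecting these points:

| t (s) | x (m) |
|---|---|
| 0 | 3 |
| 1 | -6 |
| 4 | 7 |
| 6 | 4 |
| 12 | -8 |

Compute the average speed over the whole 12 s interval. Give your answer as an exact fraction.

37/12 m/s

Average speed = (total path length)/(elapsed time); on a piecewise-linear x-t graph the path length is Σ|Δx|.
0–1 s: |Δx| = |-6 − 3| = 9 m
1–4 s: |Δx| = |7 − -6| = 13 m
4–6 s: |Δx| = |4 − 7| = 3 m
6–12 s: |Δx| = |-8 − 4| = 12 m
Total path = 37 m; average speed = 37/12 = 37/12 m/s.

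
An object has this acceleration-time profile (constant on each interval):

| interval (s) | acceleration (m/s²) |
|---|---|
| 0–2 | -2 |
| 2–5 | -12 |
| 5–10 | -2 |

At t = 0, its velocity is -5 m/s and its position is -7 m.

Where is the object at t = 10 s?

On each constant-a segment, Δv = aΔt and Δx = v₀Δt + ½aΔt²; chain segment to segment.
0–2 s: v starts -5 m/s; Δx = -5·2 + ½·-2·2² = -14 m; v ends -9 m/s.
2–5 s: v starts -9 m/s; Δx = -9·3 + ½·-12·3² = -81 m; v ends -45 m/s.
5–10 s: v starts -45 m/s; Δx = -45·5 + ½·-2·5² = -250 m; v ends -55 m/s.
x(10) = -7 + Σ Δx = -352 m.

-352 m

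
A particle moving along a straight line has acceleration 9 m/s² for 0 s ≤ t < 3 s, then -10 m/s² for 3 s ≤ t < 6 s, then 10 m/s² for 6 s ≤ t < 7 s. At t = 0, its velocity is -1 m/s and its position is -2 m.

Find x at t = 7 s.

On each constant-a segment, Δv = aΔt and Δx = v₀Δt + ½aΔt²; chain segment to segment.
0–3 s: v starts -1 m/s; Δx = -1·3 + ½·9·3² = 37.5 m; v ends 26 m/s.
3–6 s: v starts 26 m/s; Δx = 26·3 + ½·-10·3² = 33 m; v ends -4 m/s.
6–7 s: v starts -4 m/s; Δx = -4·1 + ½·10·1² = 1 m; v ends 6 m/s.
x(7) = -2 + Σ Δx = 69.5 m.

69.5 m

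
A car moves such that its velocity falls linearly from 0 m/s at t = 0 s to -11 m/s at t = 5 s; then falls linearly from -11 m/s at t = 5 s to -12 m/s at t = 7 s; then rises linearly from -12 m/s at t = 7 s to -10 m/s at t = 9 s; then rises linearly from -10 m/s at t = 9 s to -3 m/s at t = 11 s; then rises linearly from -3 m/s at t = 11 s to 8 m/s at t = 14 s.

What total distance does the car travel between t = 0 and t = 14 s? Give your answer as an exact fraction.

Total distance travelled is ∫|v| dt — sum the magnitudes of each area piece.
0–5 s: |½(0 + -11)(5)| = 27.5 m
5–7 s: |½(-11 + -12)(2)| = 23 m
7–9 s: |½(-12 + -10)(2)| = 22 m
9–11 s: |½(-10 + -3)(2)| = 13 m
11–14 s: v = 0 at t = 130/11 s; triangle areas 27/22 + 96/11 = 219/22 m
Total distance = 1050/11 m

1050/11 m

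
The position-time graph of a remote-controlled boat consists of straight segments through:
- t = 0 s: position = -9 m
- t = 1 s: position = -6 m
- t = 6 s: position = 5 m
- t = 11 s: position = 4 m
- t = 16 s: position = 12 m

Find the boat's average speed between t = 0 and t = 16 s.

Average speed = (total path length)/(elapsed time); on a piecewise-linear x-t graph the path length is Σ|Δx|.
0–1 s: |Δx| = |-6 − -9| = 3 m
1–6 s: |Δx| = |5 − -6| = 11 m
6–11 s: |Δx| = |4 − 5| = 1 m
11–16 s: |Δx| = |12 − 4| = 8 m
Total path = 23 m; average speed = 23/16 = 1.4375 m/s.

1.4375 m/s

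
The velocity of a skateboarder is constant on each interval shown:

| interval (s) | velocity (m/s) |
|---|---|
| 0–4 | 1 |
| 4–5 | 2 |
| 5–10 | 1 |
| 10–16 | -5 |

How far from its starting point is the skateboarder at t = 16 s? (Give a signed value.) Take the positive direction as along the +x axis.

-19 m

Displacement is the signed area under the v-t curve.
0–4 s: 1 × 4 = 4 m
4–5 s: 2 × 1 = 2 m
5–10 s: 1 × 5 = 5 m
10–16 s: -5 × 6 = -30 m
Net displacement = -19 m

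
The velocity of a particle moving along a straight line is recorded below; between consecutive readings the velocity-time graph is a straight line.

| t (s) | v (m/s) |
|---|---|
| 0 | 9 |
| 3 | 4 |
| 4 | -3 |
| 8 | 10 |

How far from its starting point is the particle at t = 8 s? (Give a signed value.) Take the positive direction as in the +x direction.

34 m

Net displacement equals the area under the velocity-time graph (areas below the axis count negative).
0–3 s: ½(9 + 4)(3) = 19.5 m
3–4 s: ½(4 + -3)(1) = 0.5 m
4–8 s: ½(-3 + 10)(4) = 14 m
Net displacement = 34 m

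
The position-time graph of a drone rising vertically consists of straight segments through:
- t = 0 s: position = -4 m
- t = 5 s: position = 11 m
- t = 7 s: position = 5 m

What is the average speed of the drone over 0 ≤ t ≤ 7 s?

3 m/s

Average speed = (total path length)/(elapsed time); on a piecewise-linear x-t graph the path length is Σ|Δx|.
0–5 s: |Δx| = |11 − -4| = 15 m
5–7 s: |Δx| = |5 − 11| = 6 m
Total path = 21 m; average speed = 21/7 = 3 m/s.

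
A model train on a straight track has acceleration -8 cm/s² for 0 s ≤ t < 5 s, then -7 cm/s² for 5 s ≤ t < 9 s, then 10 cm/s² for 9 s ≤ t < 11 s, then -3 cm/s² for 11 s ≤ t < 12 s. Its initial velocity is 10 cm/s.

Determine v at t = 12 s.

Δv equals the area under the a-t graph; then v = v₀ + Δv.
0–5 s: -8 × 5 = -40 cm/s
5–9 s: -7 × 4 = -28 cm/s
9–11 s: 10 × 2 = 20 cm/s
11–12 s: -3 × 1 = -3 cm/s
Δv = -51 cm/s, so v(12) = 10 + (-51) = -41 cm/s.

-41 cm/s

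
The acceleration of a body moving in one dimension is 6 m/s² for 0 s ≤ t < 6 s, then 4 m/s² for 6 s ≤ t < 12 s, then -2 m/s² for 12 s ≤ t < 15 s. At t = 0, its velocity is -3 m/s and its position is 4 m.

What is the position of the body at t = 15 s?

526 m

On each constant-a segment, Δv = aΔt and Δx = v₀Δt + ½aΔt²; chain segment to segment.
0–6 s: v starts -3 m/s; Δx = -3·6 + ½·6·6² = 90 m; v ends 33 m/s.
6–12 s: v starts 33 m/s; Δx = 33·6 + ½·4·6² = 270 m; v ends 57 m/s.
12–15 s: v starts 57 m/s; Δx = 57·3 + ½·-2·3² = 162 m; v ends 51 m/s.
x(15) = 4 + Σ Δx = 526 m.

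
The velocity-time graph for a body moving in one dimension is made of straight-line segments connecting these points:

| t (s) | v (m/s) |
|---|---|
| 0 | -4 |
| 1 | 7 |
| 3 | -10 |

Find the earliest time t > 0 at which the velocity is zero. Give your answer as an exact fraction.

t = 4/11 s

v changes sign on 0–1 s (from -4 to 7); the graph is linear there, so v = 0 at t = 0 + (4)·(1 − 0)/(7 − -4) = 4/11 s.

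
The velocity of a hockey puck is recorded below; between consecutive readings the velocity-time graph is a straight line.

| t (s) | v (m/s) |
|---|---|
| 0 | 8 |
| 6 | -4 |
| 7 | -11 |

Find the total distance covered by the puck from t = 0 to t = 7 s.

27.5 m

Total distance travelled is ∫|v| dt — sum the magnitudes of each area piece.
0–6 s: v = 0 at t = 4 s; triangle areas 16 + 4 = 20 m
6–7 s: |½(-4 + -11)(1)| = 7.5 m
Total distance = 27.5 m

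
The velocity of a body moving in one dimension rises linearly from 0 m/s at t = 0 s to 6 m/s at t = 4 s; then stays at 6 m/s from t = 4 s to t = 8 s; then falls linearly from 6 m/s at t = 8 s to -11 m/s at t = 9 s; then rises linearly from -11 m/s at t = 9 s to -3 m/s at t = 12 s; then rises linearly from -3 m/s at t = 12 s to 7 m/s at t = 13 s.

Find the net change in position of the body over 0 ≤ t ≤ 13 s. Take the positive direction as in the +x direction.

Net displacement equals the area under the velocity-time graph (areas below the axis count negative).
0–4 s: ½(0 + 6)(4) = 12 m
4–8 s: 6 × 4 = 24 m
8–9 s: ½(6 + -11)(1) = -2.5 m
9–12 s: ½(-11 + -3)(3) = -21 m
12–13 s: ½(-3 + 7)(1) = 2 m
Net displacement = 14.5 m

14.5 m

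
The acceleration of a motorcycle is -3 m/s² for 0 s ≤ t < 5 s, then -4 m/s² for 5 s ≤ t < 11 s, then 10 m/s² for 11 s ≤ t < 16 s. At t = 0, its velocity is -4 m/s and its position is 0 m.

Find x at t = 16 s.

On each constant-a segment, Δv = aΔt and Δx = v₀Δt + ½aΔt²; chain segment to segment.
0–5 s: v starts -4 m/s; Δx = -4·5 + ½·-3·5² = -57.5 m; v ends -19 m/s.
5–11 s: v starts -19 m/s; Δx = -19·6 + ½·-4·6² = -186 m; v ends -43 m/s.
11–16 s: v starts -43 m/s; Δx = -43·5 + ½·10·5² = -90 m; v ends 7 m/s.
x(16) = 0 + Σ Δx = -333.5 m.

-333.5 m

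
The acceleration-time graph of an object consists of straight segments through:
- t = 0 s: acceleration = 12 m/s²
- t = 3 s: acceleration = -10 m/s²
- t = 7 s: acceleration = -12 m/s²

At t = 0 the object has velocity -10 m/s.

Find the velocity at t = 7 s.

-51 m/s

Δv equals the area under the a-t graph; then v = v₀ + Δv.
0–3 s: ½(12 + -10)(3) = 3 m/s
3–7 s: ½(-10 + -12)(4) = -44 m/s
Δv = -41 m/s, so v(7) = -10 + (-41) = -51 m/s.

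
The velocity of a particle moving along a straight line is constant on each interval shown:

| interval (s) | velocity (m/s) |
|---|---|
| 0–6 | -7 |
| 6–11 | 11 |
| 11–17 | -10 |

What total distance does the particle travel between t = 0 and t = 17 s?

Distance (not displacement) is the total path length: add the absolute areas under v-t.
0–6 s: |-7| × 6 = 42 m
6–11 s: |11| × 5 = 55 m
11–17 s: |-10| × 6 = 60 m
Total distance = 157 m

157 m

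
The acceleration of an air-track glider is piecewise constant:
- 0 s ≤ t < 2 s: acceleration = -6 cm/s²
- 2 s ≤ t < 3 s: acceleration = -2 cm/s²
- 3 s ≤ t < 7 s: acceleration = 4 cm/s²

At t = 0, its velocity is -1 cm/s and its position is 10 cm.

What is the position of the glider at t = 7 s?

-46 cm

On each constant-a segment, Δv = aΔt and Δx = v₀Δt + ½aΔt²; chain segment to segment.
0–2 s: v starts -1 cm/s; Δx = -1·2 + ½·-6·2² = -14 cm; v ends -13 cm/s.
2–3 s: v starts -13 cm/s; Δx = -13·1 + ½·-2·1² = -14 cm; v ends -15 cm/s.
3–7 s: v starts -15 cm/s; Δx = -15·4 + ½·4·4² = -28 cm; v ends 1 cm/s.
x(7) = 10 + Σ Δx = -46 cm.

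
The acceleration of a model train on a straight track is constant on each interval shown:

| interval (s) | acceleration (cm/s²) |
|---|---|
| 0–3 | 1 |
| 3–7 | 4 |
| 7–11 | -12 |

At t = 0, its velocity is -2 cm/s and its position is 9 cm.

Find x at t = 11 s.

On each constant-a segment, Δv = aΔt and Δx = v₀Δt + ½aΔt²; chain segment to segment.
0–3 s: v starts -2 cm/s; Δx = -2·3 + ½·1·3² = -1.5 cm; v ends 1 cm/s.
3–7 s: v starts 1 cm/s; Δx = 1·4 + ½·4·4² = 36 cm; v ends 17 cm/s.
7–11 s: v starts 17 cm/s; Δx = 17·4 + ½·-12·4² = -28 cm; v ends -31 cm/s.
x(11) = 9 + Σ Δx = 15.5 cm.

15.5 cm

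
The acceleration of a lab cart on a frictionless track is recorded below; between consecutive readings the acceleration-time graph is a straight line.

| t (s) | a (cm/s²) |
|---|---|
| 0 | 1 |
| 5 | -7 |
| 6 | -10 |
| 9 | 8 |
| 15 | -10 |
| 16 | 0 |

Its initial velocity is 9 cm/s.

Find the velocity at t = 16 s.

Δv equals the area under the a-t graph; then v = v₀ + Δv.
0–5 s: ½(1 + -7)(5) = -15 cm/s
5–6 s: ½(-7 + -10)(1) = -8.5 cm/s
6–9 s: ½(-10 + 8)(3) = -3 cm/s
9–15 s: ½(8 + -10)(6) = -6 cm/s
15–16 s: ½(-10 + 0)(1) = -5 cm/s
Δv = -37.5 cm/s, so v(16) = 9 + (-37.5) = -28.5 cm/s.

-28.5 cm/s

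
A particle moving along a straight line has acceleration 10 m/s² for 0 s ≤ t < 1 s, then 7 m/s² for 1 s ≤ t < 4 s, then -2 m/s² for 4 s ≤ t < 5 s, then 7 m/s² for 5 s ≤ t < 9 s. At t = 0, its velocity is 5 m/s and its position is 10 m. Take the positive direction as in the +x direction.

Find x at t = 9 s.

323.5 m

On each constant-a segment, Δv = aΔt and Δx = v₀Δt + ½aΔt²; chain segment to segment.
0–1 s: v starts 5 m/s; Δx = 5·1 + ½·10·1² = 10 m; v ends 15 m/s.
1–4 s: v starts 15 m/s; Δx = 15·3 + ½·7·3² = 76.5 m; v ends 36 m/s.
4–5 s: v starts 36 m/s; Δx = 36·1 + ½·-2·1² = 35 m; v ends 34 m/s.
5–9 s: v starts 34 m/s; Δx = 34·4 + ½·7·4² = 192 m; v ends 62 m/s.
x(9) = 10 + Σ Δx = 323.5 m.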